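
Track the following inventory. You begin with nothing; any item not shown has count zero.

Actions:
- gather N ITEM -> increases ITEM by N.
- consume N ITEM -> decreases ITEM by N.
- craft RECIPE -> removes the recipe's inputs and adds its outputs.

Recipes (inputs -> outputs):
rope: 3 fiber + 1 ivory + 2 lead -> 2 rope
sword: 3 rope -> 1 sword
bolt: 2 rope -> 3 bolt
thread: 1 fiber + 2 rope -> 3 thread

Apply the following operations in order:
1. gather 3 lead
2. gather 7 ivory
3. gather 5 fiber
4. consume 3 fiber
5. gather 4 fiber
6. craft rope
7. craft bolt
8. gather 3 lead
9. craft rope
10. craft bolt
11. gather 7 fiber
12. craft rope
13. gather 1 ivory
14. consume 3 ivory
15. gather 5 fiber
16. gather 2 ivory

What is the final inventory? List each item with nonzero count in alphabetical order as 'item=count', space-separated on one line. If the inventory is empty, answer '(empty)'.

Answer: bolt=6 fiber=9 ivory=4 rope=2

Derivation:
After 1 (gather 3 lead): lead=3
After 2 (gather 7 ivory): ivory=7 lead=3
After 3 (gather 5 fiber): fiber=5 ivory=7 lead=3
After 4 (consume 3 fiber): fiber=2 ivory=7 lead=3
After 5 (gather 4 fiber): fiber=6 ivory=7 lead=3
After 6 (craft rope): fiber=3 ivory=6 lead=1 rope=2
After 7 (craft bolt): bolt=3 fiber=3 ivory=6 lead=1
After 8 (gather 3 lead): bolt=3 fiber=3 ivory=6 lead=4
After 9 (craft rope): bolt=3 ivory=5 lead=2 rope=2
After 10 (craft bolt): bolt=6 ivory=5 lead=2
After 11 (gather 7 fiber): bolt=6 fiber=7 ivory=5 lead=2
After 12 (craft rope): bolt=6 fiber=4 ivory=4 rope=2
After 13 (gather 1 ivory): bolt=6 fiber=4 ivory=5 rope=2
After 14 (consume 3 ivory): bolt=6 fiber=4 ivory=2 rope=2
After 15 (gather 5 fiber): bolt=6 fiber=9 ivory=2 rope=2
After 16 (gather 2 ivory): bolt=6 fiber=9 ivory=4 rope=2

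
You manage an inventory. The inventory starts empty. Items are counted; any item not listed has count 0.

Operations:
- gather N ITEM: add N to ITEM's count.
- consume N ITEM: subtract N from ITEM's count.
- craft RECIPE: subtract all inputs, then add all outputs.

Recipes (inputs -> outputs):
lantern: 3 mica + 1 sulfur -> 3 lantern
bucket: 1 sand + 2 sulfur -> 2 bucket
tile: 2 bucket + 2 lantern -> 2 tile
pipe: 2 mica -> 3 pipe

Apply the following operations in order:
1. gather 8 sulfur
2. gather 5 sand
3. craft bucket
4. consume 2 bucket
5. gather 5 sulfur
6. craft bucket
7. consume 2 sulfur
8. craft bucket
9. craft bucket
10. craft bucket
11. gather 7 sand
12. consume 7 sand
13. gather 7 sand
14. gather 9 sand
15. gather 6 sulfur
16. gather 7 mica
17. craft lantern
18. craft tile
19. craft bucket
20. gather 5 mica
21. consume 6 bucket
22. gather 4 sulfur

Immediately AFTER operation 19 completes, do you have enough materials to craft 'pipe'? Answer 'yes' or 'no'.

After 1 (gather 8 sulfur): sulfur=8
After 2 (gather 5 sand): sand=5 sulfur=8
After 3 (craft bucket): bucket=2 sand=4 sulfur=6
After 4 (consume 2 bucket): sand=4 sulfur=6
After 5 (gather 5 sulfur): sand=4 sulfur=11
After 6 (craft bucket): bucket=2 sand=3 sulfur=9
After 7 (consume 2 sulfur): bucket=2 sand=3 sulfur=7
After 8 (craft bucket): bucket=4 sand=2 sulfur=5
After 9 (craft bucket): bucket=6 sand=1 sulfur=3
After 10 (craft bucket): bucket=8 sulfur=1
After 11 (gather 7 sand): bucket=8 sand=7 sulfur=1
After 12 (consume 7 sand): bucket=8 sulfur=1
After 13 (gather 7 sand): bucket=8 sand=7 sulfur=1
After 14 (gather 9 sand): bucket=8 sand=16 sulfur=1
After 15 (gather 6 sulfur): bucket=8 sand=16 sulfur=7
After 16 (gather 7 mica): bucket=8 mica=7 sand=16 sulfur=7
After 17 (craft lantern): bucket=8 lantern=3 mica=4 sand=16 sulfur=6
After 18 (craft tile): bucket=6 lantern=1 mica=4 sand=16 sulfur=6 tile=2
After 19 (craft bucket): bucket=8 lantern=1 mica=4 sand=15 sulfur=4 tile=2

Answer: yes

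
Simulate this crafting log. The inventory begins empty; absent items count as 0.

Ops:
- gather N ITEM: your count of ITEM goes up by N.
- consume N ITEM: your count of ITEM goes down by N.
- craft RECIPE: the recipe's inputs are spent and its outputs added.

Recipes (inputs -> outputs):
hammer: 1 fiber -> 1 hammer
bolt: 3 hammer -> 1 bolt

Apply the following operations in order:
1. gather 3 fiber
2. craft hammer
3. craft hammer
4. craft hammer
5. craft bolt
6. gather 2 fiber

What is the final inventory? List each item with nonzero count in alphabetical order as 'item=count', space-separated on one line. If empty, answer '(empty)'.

After 1 (gather 3 fiber): fiber=3
After 2 (craft hammer): fiber=2 hammer=1
After 3 (craft hammer): fiber=1 hammer=2
After 4 (craft hammer): hammer=3
After 5 (craft bolt): bolt=1
After 6 (gather 2 fiber): bolt=1 fiber=2

Answer: bolt=1 fiber=2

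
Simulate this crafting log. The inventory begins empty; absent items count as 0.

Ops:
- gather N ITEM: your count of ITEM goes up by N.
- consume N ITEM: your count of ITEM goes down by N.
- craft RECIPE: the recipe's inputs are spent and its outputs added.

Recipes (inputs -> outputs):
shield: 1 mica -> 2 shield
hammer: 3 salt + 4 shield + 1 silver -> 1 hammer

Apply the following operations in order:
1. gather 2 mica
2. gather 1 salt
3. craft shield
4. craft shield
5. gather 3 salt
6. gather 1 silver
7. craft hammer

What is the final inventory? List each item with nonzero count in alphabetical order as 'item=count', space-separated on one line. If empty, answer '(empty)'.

After 1 (gather 2 mica): mica=2
After 2 (gather 1 salt): mica=2 salt=1
After 3 (craft shield): mica=1 salt=1 shield=2
After 4 (craft shield): salt=1 shield=4
After 5 (gather 3 salt): salt=4 shield=4
After 6 (gather 1 silver): salt=4 shield=4 silver=1
After 7 (craft hammer): hammer=1 salt=1

Answer: hammer=1 salt=1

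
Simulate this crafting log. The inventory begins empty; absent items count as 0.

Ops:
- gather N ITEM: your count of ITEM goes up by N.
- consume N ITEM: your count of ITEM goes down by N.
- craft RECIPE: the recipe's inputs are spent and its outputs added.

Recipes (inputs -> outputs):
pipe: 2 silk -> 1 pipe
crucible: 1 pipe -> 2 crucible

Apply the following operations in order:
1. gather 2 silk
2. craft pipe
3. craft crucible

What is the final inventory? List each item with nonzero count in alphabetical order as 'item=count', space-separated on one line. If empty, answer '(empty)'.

After 1 (gather 2 silk): silk=2
After 2 (craft pipe): pipe=1
After 3 (craft crucible): crucible=2

Answer: crucible=2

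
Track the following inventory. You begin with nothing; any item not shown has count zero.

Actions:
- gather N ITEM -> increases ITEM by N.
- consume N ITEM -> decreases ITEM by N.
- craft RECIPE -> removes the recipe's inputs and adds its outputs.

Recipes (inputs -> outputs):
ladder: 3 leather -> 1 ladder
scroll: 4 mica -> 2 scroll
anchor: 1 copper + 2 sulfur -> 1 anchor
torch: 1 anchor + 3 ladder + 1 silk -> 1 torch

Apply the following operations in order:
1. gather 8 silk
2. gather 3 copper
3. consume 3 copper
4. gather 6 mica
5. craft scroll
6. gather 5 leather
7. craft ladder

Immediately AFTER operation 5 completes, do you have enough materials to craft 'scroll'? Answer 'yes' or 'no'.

After 1 (gather 8 silk): silk=8
After 2 (gather 3 copper): copper=3 silk=8
After 3 (consume 3 copper): silk=8
After 4 (gather 6 mica): mica=6 silk=8
After 5 (craft scroll): mica=2 scroll=2 silk=8

Answer: no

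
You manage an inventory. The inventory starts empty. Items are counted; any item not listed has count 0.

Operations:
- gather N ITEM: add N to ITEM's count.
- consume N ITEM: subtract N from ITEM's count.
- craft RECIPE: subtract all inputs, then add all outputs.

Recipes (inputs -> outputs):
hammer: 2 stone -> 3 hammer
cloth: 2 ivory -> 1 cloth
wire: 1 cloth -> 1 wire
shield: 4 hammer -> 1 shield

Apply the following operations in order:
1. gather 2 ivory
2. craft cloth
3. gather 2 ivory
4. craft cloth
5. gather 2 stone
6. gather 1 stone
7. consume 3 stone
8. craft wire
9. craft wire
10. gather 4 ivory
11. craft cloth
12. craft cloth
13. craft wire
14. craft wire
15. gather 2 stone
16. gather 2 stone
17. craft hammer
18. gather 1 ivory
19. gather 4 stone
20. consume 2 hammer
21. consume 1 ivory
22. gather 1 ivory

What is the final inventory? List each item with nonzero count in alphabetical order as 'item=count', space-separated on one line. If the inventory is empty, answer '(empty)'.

Answer: hammer=1 ivory=1 stone=6 wire=4

Derivation:
After 1 (gather 2 ivory): ivory=2
After 2 (craft cloth): cloth=1
After 3 (gather 2 ivory): cloth=1 ivory=2
After 4 (craft cloth): cloth=2
After 5 (gather 2 stone): cloth=2 stone=2
After 6 (gather 1 stone): cloth=2 stone=3
After 7 (consume 3 stone): cloth=2
After 8 (craft wire): cloth=1 wire=1
After 9 (craft wire): wire=2
After 10 (gather 4 ivory): ivory=4 wire=2
After 11 (craft cloth): cloth=1 ivory=2 wire=2
After 12 (craft cloth): cloth=2 wire=2
After 13 (craft wire): cloth=1 wire=3
After 14 (craft wire): wire=4
After 15 (gather 2 stone): stone=2 wire=4
After 16 (gather 2 stone): stone=4 wire=4
After 17 (craft hammer): hammer=3 stone=2 wire=4
After 18 (gather 1 ivory): hammer=3 ivory=1 stone=2 wire=4
After 19 (gather 4 stone): hammer=3 ivory=1 stone=6 wire=4
After 20 (consume 2 hammer): hammer=1 ivory=1 stone=6 wire=4
After 21 (consume 1 ivory): hammer=1 stone=6 wire=4
After 22 (gather 1 ivory): hammer=1 ivory=1 stone=6 wire=4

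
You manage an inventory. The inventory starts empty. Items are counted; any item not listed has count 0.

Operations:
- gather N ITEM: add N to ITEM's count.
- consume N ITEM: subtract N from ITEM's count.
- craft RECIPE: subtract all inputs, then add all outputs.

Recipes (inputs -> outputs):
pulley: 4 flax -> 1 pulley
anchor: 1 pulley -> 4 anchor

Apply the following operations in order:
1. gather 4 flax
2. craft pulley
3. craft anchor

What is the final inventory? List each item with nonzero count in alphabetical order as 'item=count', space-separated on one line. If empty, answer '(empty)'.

After 1 (gather 4 flax): flax=4
After 2 (craft pulley): pulley=1
After 3 (craft anchor): anchor=4

Answer: anchor=4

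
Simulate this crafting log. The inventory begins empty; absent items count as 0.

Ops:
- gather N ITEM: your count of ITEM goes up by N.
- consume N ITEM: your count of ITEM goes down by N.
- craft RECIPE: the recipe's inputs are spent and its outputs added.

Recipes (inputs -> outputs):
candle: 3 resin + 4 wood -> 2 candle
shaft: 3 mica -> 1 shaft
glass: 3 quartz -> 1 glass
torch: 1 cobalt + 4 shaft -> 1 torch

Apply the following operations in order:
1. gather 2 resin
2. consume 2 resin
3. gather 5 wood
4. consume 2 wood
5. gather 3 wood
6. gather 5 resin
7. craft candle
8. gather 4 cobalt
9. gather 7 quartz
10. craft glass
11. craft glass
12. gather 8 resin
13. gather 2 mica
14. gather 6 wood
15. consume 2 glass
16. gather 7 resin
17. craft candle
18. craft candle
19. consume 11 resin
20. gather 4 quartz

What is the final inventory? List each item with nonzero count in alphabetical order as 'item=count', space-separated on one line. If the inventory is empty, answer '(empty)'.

After 1 (gather 2 resin): resin=2
After 2 (consume 2 resin): (empty)
After 3 (gather 5 wood): wood=5
After 4 (consume 2 wood): wood=3
After 5 (gather 3 wood): wood=6
After 6 (gather 5 resin): resin=5 wood=6
After 7 (craft candle): candle=2 resin=2 wood=2
After 8 (gather 4 cobalt): candle=2 cobalt=4 resin=2 wood=2
After 9 (gather 7 quartz): candle=2 cobalt=4 quartz=7 resin=2 wood=2
After 10 (craft glass): candle=2 cobalt=4 glass=1 quartz=4 resin=2 wood=2
After 11 (craft glass): candle=2 cobalt=4 glass=2 quartz=1 resin=2 wood=2
After 12 (gather 8 resin): candle=2 cobalt=4 glass=2 quartz=1 resin=10 wood=2
After 13 (gather 2 mica): candle=2 cobalt=4 glass=2 mica=2 quartz=1 resin=10 wood=2
After 14 (gather 6 wood): candle=2 cobalt=4 glass=2 mica=2 quartz=1 resin=10 wood=8
After 15 (consume 2 glass): candle=2 cobalt=4 mica=2 quartz=1 resin=10 wood=8
After 16 (gather 7 resin): candle=2 cobalt=4 mica=2 quartz=1 resin=17 wood=8
After 17 (craft candle): candle=4 cobalt=4 mica=2 quartz=1 resin=14 wood=4
After 18 (craft candle): candle=6 cobalt=4 mica=2 quartz=1 resin=11
After 19 (consume 11 resin): candle=6 cobalt=4 mica=2 quartz=1
After 20 (gather 4 quartz): candle=6 cobalt=4 mica=2 quartz=5

Answer: candle=6 cobalt=4 mica=2 quartz=5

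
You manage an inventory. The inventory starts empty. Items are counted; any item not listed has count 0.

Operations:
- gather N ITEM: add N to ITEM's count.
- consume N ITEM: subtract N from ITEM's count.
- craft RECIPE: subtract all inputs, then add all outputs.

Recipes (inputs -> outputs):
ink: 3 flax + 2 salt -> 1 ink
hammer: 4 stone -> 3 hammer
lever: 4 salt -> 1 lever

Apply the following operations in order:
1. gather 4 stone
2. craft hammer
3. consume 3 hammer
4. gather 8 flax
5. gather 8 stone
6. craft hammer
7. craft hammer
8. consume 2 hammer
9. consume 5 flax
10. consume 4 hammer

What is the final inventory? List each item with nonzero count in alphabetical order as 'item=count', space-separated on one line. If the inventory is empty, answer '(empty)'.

Answer: flax=3

Derivation:
After 1 (gather 4 stone): stone=4
After 2 (craft hammer): hammer=3
After 3 (consume 3 hammer): (empty)
After 4 (gather 8 flax): flax=8
After 5 (gather 8 stone): flax=8 stone=8
After 6 (craft hammer): flax=8 hammer=3 stone=4
After 7 (craft hammer): flax=8 hammer=6
After 8 (consume 2 hammer): flax=8 hammer=4
After 9 (consume 5 flax): flax=3 hammer=4
After 10 (consume 4 hammer): flax=3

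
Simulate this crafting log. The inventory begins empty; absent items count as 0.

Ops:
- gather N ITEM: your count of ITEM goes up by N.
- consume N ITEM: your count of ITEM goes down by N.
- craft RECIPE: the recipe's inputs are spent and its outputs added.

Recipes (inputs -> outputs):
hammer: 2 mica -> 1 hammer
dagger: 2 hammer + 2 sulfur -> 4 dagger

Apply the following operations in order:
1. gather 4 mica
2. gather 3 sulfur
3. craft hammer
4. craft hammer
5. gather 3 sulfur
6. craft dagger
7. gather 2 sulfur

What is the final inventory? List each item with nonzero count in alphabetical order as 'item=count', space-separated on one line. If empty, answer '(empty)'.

After 1 (gather 4 mica): mica=4
After 2 (gather 3 sulfur): mica=4 sulfur=3
After 3 (craft hammer): hammer=1 mica=2 sulfur=3
After 4 (craft hammer): hammer=2 sulfur=3
After 5 (gather 3 sulfur): hammer=2 sulfur=6
After 6 (craft dagger): dagger=4 sulfur=4
After 7 (gather 2 sulfur): dagger=4 sulfur=6

Answer: dagger=4 sulfur=6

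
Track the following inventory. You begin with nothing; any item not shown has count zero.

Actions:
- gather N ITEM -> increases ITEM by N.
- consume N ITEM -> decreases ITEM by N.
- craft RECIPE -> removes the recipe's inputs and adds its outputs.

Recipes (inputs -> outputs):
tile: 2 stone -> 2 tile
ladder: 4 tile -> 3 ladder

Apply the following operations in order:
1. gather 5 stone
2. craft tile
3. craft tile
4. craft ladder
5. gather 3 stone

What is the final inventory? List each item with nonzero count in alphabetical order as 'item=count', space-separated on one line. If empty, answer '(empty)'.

After 1 (gather 5 stone): stone=5
After 2 (craft tile): stone=3 tile=2
After 3 (craft tile): stone=1 tile=4
After 4 (craft ladder): ladder=3 stone=1
After 5 (gather 3 stone): ladder=3 stone=4

Answer: ladder=3 stone=4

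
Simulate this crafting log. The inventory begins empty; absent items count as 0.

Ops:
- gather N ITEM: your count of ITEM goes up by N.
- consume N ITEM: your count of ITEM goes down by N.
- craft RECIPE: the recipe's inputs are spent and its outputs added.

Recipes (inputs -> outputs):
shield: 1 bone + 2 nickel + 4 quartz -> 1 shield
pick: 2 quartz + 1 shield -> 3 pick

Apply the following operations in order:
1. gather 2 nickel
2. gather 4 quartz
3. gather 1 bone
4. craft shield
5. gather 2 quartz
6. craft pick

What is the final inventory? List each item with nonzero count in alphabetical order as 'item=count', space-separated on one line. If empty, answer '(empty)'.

Answer: pick=3

Derivation:
After 1 (gather 2 nickel): nickel=2
After 2 (gather 4 quartz): nickel=2 quartz=4
After 3 (gather 1 bone): bone=1 nickel=2 quartz=4
After 4 (craft shield): shield=1
After 5 (gather 2 quartz): quartz=2 shield=1
After 6 (craft pick): pick=3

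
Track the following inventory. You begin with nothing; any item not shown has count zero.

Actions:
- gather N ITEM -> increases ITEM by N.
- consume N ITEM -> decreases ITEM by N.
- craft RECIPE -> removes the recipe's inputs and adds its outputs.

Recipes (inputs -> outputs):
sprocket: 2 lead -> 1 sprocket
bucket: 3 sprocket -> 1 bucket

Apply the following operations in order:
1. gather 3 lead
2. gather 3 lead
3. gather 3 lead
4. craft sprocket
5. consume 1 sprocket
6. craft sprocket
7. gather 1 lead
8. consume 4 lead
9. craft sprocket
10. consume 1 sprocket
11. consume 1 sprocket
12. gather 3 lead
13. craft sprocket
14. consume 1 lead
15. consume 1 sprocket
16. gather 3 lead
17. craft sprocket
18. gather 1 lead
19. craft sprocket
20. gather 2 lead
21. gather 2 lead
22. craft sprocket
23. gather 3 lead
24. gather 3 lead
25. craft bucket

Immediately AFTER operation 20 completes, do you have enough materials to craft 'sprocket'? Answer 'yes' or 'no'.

After 1 (gather 3 lead): lead=3
After 2 (gather 3 lead): lead=6
After 3 (gather 3 lead): lead=9
After 4 (craft sprocket): lead=7 sprocket=1
After 5 (consume 1 sprocket): lead=7
After 6 (craft sprocket): lead=5 sprocket=1
After 7 (gather 1 lead): lead=6 sprocket=1
After 8 (consume 4 lead): lead=2 sprocket=1
After 9 (craft sprocket): sprocket=2
After 10 (consume 1 sprocket): sprocket=1
After 11 (consume 1 sprocket): (empty)
After 12 (gather 3 lead): lead=3
After 13 (craft sprocket): lead=1 sprocket=1
After 14 (consume 1 lead): sprocket=1
After 15 (consume 1 sprocket): (empty)
After 16 (gather 3 lead): lead=3
After 17 (craft sprocket): lead=1 sprocket=1
After 18 (gather 1 lead): lead=2 sprocket=1
After 19 (craft sprocket): sprocket=2
After 20 (gather 2 lead): lead=2 sprocket=2

Answer: yes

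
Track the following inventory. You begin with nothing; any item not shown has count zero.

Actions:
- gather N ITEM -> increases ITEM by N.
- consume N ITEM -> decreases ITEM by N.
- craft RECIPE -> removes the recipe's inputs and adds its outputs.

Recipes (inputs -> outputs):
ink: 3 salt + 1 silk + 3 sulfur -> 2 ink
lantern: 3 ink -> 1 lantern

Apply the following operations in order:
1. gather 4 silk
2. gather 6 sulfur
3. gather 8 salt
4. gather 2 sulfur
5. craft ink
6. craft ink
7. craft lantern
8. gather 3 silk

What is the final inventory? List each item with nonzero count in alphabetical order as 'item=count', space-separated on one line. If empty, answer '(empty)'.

After 1 (gather 4 silk): silk=4
After 2 (gather 6 sulfur): silk=4 sulfur=6
After 3 (gather 8 salt): salt=8 silk=4 sulfur=6
After 4 (gather 2 sulfur): salt=8 silk=4 sulfur=8
After 5 (craft ink): ink=2 salt=5 silk=3 sulfur=5
After 6 (craft ink): ink=4 salt=2 silk=2 sulfur=2
After 7 (craft lantern): ink=1 lantern=1 salt=2 silk=2 sulfur=2
After 8 (gather 3 silk): ink=1 lantern=1 salt=2 silk=5 sulfur=2

Answer: ink=1 lantern=1 salt=2 silk=5 sulfur=2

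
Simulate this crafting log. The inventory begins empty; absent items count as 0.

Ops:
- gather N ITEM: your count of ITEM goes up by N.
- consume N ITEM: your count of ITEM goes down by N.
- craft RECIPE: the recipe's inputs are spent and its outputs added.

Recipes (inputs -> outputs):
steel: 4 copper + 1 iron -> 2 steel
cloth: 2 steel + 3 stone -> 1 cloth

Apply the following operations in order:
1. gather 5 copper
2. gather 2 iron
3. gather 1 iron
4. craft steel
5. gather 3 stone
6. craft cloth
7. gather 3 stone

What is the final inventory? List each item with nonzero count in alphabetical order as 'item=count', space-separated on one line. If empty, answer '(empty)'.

Answer: cloth=1 copper=1 iron=2 stone=3

Derivation:
After 1 (gather 5 copper): copper=5
After 2 (gather 2 iron): copper=5 iron=2
After 3 (gather 1 iron): copper=5 iron=3
After 4 (craft steel): copper=1 iron=2 steel=2
After 5 (gather 3 stone): copper=1 iron=2 steel=2 stone=3
After 6 (craft cloth): cloth=1 copper=1 iron=2
After 7 (gather 3 stone): cloth=1 copper=1 iron=2 stone=3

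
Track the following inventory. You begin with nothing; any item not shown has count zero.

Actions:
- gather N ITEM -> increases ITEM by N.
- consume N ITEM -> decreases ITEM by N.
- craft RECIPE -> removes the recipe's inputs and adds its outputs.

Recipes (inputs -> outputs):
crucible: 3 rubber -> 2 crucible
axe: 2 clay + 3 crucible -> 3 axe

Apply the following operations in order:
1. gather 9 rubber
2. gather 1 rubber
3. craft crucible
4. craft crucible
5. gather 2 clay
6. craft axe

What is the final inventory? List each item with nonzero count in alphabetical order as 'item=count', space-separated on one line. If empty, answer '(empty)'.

Answer: axe=3 crucible=1 rubber=4

Derivation:
After 1 (gather 9 rubber): rubber=9
After 2 (gather 1 rubber): rubber=10
After 3 (craft crucible): crucible=2 rubber=7
After 4 (craft crucible): crucible=4 rubber=4
After 5 (gather 2 clay): clay=2 crucible=4 rubber=4
After 6 (craft axe): axe=3 crucible=1 rubber=4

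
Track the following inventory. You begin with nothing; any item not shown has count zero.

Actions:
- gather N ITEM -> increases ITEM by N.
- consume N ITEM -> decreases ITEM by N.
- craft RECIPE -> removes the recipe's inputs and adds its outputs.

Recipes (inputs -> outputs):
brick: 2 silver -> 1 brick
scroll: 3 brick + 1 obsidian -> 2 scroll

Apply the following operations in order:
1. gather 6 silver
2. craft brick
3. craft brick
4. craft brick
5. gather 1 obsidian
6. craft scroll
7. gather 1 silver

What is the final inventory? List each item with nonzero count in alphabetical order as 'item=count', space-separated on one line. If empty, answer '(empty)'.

Answer: scroll=2 silver=1

Derivation:
After 1 (gather 6 silver): silver=6
After 2 (craft brick): brick=1 silver=4
After 3 (craft brick): brick=2 silver=2
After 4 (craft brick): brick=3
After 5 (gather 1 obsidian): brick=3 obsidian=1
After 6 (craft scroll): scroll=2
After 7 (gather 1 silver): scroll=2 silver=1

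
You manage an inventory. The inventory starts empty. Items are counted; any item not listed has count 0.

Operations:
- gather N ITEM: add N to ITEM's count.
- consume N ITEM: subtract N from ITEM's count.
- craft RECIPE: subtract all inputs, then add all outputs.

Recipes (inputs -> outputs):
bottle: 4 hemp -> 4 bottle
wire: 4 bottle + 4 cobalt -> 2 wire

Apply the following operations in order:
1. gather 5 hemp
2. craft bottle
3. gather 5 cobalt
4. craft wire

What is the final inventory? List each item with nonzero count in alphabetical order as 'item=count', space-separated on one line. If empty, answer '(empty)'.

After 1 (gather 5 hemp): hemp=5
After 2 (craft bottle): bottle=4 hemp=1
After 3 (gather 5 cobalt): bottle=4 cobalt=5 hemp=1
After 4 (craft wire): cobalt=1 hemp=1 wire=2

Answer: cobalt=1 hemp=1 wire=2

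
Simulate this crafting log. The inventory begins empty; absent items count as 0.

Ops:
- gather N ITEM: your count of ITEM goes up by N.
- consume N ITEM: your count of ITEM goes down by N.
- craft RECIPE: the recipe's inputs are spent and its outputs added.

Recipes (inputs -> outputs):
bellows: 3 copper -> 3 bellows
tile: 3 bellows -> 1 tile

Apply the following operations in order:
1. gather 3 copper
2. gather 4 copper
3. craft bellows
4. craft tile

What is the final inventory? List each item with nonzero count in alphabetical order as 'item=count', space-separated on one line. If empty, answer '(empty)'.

Answer: copper=4 tile=1

Derivation:
After 1 (gather 3 copper): copper=3
After 2 (gather 4 copper): copper=7
After 3 (craft bellows): bellows=3 copper=4
After 4 (craft tile): copper=4 tile=1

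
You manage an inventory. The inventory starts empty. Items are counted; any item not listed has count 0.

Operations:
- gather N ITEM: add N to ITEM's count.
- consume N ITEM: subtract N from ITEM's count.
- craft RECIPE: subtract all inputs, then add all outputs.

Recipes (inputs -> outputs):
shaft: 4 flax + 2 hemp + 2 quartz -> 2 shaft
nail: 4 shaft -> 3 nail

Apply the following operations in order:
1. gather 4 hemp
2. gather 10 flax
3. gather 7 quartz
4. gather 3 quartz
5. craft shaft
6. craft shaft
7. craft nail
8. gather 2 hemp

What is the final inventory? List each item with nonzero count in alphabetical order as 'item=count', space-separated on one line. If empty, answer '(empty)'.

After 1 (gather 4 hemp): hemp=4
After 2 (gather 10 flax): flax=10 hemp=4
After 3 (gather 7 quartz): flax=10 hemp=4 quartz=7
After 4 (gather 3 quartz): flax=10 hemp=4 quartz=10
After 5 (craft shaft): flax=6 hemp=2 quartz=8 shaft=2
After 6 (craft shaft): flax=2 quartz=6 shaft=4
After 7 (craft nail): flax=2 nail=3 quartz=6
After 8 (gather 2 hemp): flax=2 hemp=2 nail=3 quartz=6

Answer: flax=2 hemp=2 nail=3 quartz=6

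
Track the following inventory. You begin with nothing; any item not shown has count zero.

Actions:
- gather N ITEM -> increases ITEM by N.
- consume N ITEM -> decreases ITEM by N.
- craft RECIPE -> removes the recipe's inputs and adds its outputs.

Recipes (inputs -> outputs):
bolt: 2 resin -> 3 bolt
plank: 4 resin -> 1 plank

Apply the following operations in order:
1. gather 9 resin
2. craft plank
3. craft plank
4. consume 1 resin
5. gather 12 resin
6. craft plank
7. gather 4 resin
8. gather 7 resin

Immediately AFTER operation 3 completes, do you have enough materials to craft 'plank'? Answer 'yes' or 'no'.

Answer: no

Derivation:
After 1 (gather 9 resin): resin=9
After 2 (craft plank): plank=1 resin=5
After 3 (craft plank): plank=2 resin=1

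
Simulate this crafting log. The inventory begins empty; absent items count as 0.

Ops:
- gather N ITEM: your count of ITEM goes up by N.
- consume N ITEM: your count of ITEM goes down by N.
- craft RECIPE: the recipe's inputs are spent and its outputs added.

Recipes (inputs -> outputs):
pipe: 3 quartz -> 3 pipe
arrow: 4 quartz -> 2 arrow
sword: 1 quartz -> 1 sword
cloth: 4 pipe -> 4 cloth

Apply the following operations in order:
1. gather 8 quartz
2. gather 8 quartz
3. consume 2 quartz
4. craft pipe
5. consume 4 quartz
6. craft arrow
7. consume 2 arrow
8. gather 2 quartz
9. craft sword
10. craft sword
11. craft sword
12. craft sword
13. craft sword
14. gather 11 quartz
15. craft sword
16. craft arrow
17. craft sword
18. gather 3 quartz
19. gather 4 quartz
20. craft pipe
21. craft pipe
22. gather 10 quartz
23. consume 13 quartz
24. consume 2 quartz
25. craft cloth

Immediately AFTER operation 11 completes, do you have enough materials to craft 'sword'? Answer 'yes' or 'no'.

Answer: yes

Derivation:
After 1 (gather 8 quartz): quartz=8
After 2 (gather 8 quartz): quartz=16
After 3 (consume 2 quartz): quartz=14
After 4 (craft pipe): pipe=3 quartz=11
After 5 (consume 4 quartz): pipe=3 quartz=7
After 6 (craft arrow): arrow=2 pipe=3 quartz=3
After 7 (consume 2 arrow): pipe=3 quartz=3
After 8 (gather 2 quartz): pipe=3 quartz=5
After 9 (craft sword): pipe=3 quartz=4 sword=1
After 10 (craft sword): pipe=3 quartz=3 sword=2
After 11 (craft sword): pipe=3 quartz=2 sword=3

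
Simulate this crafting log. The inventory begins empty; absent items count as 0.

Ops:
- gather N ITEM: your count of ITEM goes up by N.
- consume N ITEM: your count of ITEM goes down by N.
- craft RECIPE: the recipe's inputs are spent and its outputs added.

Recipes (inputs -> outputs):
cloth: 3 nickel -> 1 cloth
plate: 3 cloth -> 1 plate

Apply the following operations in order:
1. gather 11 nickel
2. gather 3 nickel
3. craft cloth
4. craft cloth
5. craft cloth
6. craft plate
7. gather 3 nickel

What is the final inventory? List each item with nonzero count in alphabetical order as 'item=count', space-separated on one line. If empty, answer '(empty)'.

Answer: nickel=8 plate=1

Derivation:
After 1 (gather 11 nickel): nickel=11
After 2 (gather 3 nickel): nickel=14
After 3 (craft cloth): cloth=1 nickel=11
After 4 (craft cloth): cloth=2 nickel=8
After 5 (craft cloth): cloth=3 nickel=5
After 6 (craft plate): nickel=5 plate=1
After 7 (gather 3 nickel): nickel=8 plate=1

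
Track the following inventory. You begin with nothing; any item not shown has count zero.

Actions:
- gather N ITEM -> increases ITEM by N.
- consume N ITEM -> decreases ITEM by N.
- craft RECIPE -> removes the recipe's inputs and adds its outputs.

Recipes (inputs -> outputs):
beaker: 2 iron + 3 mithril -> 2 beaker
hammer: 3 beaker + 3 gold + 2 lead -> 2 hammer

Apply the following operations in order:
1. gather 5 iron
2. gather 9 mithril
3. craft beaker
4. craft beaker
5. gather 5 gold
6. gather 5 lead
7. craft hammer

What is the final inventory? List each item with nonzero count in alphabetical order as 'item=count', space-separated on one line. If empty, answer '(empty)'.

Answer: beaker=1 gold=2 hammer=2 iron=1 lead=3 mithril=3

Derivation:
After 1 (gather 5 iron): iron=5
After 2 (gather 9 mithril): iron=5 mithril=9
After 3 (craft beaker): beaker=2 iron=3 mithril=6
After 4 (craft beaker): beaker=4 iron=1 mithril=3
After 5 (gather 5 gold): beaker=4 gold=5 iron=1 mithril=3
After 6 (gather 5 lead): beaker=4 gold=5 iron=1 lead=5 mithril=3
After 7 (craft hammer): beaker=1 gold=2 hammer=2 iron=1 lead=3 mithril=3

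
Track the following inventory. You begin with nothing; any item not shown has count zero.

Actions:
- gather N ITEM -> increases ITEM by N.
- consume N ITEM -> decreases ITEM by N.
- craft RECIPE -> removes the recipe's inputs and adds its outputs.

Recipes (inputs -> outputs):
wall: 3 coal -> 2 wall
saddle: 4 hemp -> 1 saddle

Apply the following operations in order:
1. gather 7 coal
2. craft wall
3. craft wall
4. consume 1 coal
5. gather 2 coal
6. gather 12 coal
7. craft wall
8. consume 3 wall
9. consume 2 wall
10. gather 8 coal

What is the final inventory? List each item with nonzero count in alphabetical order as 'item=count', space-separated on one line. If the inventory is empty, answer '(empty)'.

Answer: coal=19 wall=1

Derivation:
After 1 (gather 7 coal): coal=7
After 2 (craft wall): coal=4 wall=2
After 3 (craft wall): coal=1 wall=4
After 4 (consume 1 coal): wall=4
After 5 (gather 2 coal): coal=2 wall=4
After 6 (gather 12 coal): coal=14 wall=4
After 7 (craft wall): coal=11 wall=6
After 8 (consume 3 wall): coal=11 wall=3
After 9 (consume 2 wall): coal=11 wall=1
After 10 (gather 8 coal): coal=19 wall=1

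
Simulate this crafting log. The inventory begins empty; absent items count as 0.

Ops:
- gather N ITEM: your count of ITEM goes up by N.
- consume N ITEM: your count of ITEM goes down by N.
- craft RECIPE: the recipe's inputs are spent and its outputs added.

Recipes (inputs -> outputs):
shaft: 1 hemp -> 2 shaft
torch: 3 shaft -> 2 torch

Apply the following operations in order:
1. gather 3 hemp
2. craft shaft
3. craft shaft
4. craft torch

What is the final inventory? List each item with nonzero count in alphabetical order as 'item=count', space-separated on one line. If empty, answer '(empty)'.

After 1 (gather 3 hemp): hemp=3
After 2 (craft shaft): hemp=2 shaft=2
After 3 (craft shaft): hemp=1 shaft=4
After 4 (craft torch): hemp=1 shaft=1 torch=2

Answer: hemp=1 shaft=1 torch=2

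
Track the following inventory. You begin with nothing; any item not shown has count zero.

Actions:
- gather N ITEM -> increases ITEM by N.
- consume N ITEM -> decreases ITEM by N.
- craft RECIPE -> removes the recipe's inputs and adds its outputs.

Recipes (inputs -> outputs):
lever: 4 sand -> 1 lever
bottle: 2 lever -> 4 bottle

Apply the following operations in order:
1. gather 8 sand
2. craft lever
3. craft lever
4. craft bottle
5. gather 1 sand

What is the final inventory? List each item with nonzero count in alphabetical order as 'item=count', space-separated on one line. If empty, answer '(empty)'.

Answer: bottle=4 sand=1

Derivation:
After 1 (gather 8 sand): sand=8
After 2 (craft lever): lever=1 sand=4
After 3 (craft lever): lever=2
After 4 (craft bottle): bottle=4
After 5 (gather 1 sand): bottle=4 sand=1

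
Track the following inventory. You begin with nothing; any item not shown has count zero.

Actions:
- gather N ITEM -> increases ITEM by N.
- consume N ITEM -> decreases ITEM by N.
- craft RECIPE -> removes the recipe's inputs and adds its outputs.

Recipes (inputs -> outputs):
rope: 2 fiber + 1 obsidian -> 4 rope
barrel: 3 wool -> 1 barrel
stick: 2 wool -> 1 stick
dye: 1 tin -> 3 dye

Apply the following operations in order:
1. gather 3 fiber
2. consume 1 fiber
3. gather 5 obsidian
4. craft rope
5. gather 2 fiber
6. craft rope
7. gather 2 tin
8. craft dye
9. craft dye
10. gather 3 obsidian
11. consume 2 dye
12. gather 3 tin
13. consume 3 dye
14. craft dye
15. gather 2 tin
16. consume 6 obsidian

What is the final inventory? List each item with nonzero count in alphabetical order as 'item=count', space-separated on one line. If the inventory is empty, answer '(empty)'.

Answer: dye=4 rope=8 tin=4

Derivation:
After 1 (gather 3 fiber): fiber=3
After 2 (consume 1 fiber): fiber=2
After 3 (gather 5 obsidian): fiber=2 obsidian=5
After 4 (craft rope): obsidian=4 rope=4
After 5 (gather 2 fiber): fiber=2 obsidian=4 rope=4
After 6 (craft rope): obsidian=3 rope=8
After 7 (gather 2 tin): obsidian=3 rope=8 tin=2
After 8 (craft dye): dye=3 obsidian=3 rope=8 tin=1
After 9 (craft dye): dye=6 obsidian=3 rope=8
After 10 (gather 3 obsidian): dye=6 obsidian=6 rope=8
After 11 (consume 2 dye): dye=4 obsidian=6 rope=8
After 12 (gather 3 tin): dye=4 obsidian=6 rope=8 tin=3
After 13 (consume 3 dye): dye=1 obsidian=6 rope=8 tin=3
After 14 (craft dye): dye=4 obsidian=6 rope=8 tin=2
After 15 (gather 2 tin): dye=4 obsidian=6 rope=8 tin=4
After 16 (consume 6 obsidian): dye=4 rope=8 tin=4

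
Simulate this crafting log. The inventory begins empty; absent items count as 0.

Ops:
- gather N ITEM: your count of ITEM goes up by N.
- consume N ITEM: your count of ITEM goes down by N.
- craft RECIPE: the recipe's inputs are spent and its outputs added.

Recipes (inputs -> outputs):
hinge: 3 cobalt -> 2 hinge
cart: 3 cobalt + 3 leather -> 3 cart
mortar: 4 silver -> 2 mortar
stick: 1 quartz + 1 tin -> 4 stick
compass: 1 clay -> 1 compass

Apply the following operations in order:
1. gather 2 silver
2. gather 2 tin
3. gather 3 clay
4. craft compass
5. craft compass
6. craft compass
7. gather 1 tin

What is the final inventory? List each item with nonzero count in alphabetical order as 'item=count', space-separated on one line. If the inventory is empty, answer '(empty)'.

After 1 (gather 2 silver): silver=2
After 2 (gather 2 tin): silver=2 tin=2
After 3 (gather 3 clay): clay=3 silver=2 tin=2
After 4 (craft compass): clay=2 compass=1 silver=2 tin=2
After 5 (craft compass): clay=1 compass=2 silver=2 tin=2
After 6 (craft compass): compass=3 silver=2 tin=2
After 7 (gather 1 tin): compass=3 silver=2 tin=3

Answer: compass=3 silver=2 tin=3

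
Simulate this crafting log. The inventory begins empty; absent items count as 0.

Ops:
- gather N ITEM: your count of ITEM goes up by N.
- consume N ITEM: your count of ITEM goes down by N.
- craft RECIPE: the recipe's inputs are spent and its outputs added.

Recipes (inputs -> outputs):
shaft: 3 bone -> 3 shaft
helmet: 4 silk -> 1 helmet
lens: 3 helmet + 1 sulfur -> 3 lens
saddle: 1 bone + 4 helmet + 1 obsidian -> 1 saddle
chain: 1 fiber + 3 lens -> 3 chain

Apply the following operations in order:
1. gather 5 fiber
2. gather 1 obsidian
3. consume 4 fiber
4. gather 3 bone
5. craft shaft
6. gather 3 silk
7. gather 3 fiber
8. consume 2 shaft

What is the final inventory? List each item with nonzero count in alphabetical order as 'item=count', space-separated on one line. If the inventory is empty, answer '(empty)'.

Answer: fiber=4 obsidian=1 shaft=1 silk=3

Derivation:
After 1 (gather 5 fiber): fiber=5
After 2 (gather 1 obsidian): fiber=5 obsidian=1
After 3 (consume 4 fiber): fiber=1 obsidian=1
After 4 (gather 3 bone): bone=3 fiber=1 obsidian=1
After 5 (craft shaft): fiber=1 obsidian=1 shaft=3
After 6 (gather 3 silk): fiber=1 obsidian=1 shaft=3 silk=3
After 7 (gather 3 fiber): fiber=4 obsidian=1 shaft=3 silk=3
After 8 (consume 2 shaft): fiber=4 obsidian=1 shaft=1 silk=3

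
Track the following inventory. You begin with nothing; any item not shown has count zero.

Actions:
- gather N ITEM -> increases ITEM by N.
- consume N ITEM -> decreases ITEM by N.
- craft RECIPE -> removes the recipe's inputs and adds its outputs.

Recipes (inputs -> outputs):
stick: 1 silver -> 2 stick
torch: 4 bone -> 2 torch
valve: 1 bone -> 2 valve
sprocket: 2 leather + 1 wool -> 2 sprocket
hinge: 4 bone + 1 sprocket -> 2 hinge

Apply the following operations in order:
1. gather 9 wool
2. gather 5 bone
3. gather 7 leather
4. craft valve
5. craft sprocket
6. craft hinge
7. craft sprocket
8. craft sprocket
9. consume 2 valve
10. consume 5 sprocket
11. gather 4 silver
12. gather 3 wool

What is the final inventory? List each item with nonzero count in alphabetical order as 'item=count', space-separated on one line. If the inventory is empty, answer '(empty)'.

Answer: hinge=2 leather=1 silver=4 wool=9

Derivation:
After 1 (gather 9 wool): wool=9
After 2 (gather 5 bone): bone=5 wool=9
After 3 (gather 7 leather): bone=5 leather=7 wool=9
After 4 (craft valve): bone=4 leather=7 valve=2 wool=9
After 5 (craft sprocket): bone=4 leather=5 sprocket=2 valve=2 wool=8
After 6 (craft hinge): hinge=2 leather=5 sprocket=1 valve=2 wool=8
After 7 (craft sprocket): hinge=2 leather=3 sprocket=3 valve=2 wool=7
After 8 (craft sprocket): hinge=2 leather=1 sprocket=5 valve=2 wool=6
After 9 (consume 2 valve): hinge=2 leather=1 sprocket=5 wool=6
After 10 (consume 5 sprocket): hinge=2 leather=1 wool=6
After 11 (gather 4 silver): hinge=2 leather=1 silver=4 wool=6
After 12 (gather 3 wool): hinge=2 leather=1 silver=4 wool=9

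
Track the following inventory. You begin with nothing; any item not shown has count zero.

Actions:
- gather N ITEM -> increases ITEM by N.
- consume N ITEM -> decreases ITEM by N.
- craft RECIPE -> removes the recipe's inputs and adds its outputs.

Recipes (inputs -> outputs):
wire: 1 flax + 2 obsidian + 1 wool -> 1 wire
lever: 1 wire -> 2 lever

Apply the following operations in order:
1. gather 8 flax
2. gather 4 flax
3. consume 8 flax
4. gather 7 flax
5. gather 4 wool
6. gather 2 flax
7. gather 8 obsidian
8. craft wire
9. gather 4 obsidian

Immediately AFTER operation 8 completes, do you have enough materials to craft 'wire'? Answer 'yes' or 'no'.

After 1 (gather 8 flax): flax=8
After 2 (gather 4 flax): flax=12
After 3 (consume 8 flax): flax=4
After 4 (gather 7 flax): flax=11
After 5 (gather 4 wool): flax=11 wool=4
After 6 (gather 2 flax): flax=13 wool=4
After 7 (gather 8 obsidian): flax=13 obsidian=8 wool=4
After 8 (craft wire): flax=12 obsidian=6 wire=1 wool=3

Answer: yes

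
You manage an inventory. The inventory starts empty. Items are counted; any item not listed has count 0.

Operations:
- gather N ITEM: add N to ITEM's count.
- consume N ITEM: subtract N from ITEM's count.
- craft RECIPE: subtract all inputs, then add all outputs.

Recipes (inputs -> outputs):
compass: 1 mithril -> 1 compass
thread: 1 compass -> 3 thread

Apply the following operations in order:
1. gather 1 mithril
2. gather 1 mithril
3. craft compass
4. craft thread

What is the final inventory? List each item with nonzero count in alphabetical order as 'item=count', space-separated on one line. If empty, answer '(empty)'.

Answer: mithril=1 thread=3

Derivation:
After 1 (gather 1 mithril): mithril=1
After 2 (gather 1 mithril): mithril=2
After 3 (craft compass): compass=1 mithril=1
After 4 (craft thread): mithril=1 thread=3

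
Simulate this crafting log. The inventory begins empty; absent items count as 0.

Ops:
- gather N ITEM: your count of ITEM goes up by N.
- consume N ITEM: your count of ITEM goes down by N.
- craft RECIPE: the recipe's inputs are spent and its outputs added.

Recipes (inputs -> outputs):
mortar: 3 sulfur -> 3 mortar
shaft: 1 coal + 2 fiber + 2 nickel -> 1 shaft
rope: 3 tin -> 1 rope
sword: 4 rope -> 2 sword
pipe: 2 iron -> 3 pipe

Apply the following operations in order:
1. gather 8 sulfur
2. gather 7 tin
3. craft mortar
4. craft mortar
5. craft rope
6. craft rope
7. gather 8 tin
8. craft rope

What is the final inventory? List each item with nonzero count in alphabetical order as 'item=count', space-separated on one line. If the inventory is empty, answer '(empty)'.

Answer: mortar=6 rope=3 sulfur=2 tin=6

Derivation:
After 1 (gather 8 sulfur): sulfur=8
After 2 (gather 7 tin): sulfur=8 tin=7
After 3 (craft mortar): mortar=3 sulfur=5 tin=7
After 4 (craft mortar): mortar=6 sulfur=2 tin=7
After 5 (craft rope): mortar=6 rope=1 sulfur=2 tin=4
After 6 (craft rope): mortar=6 rope=2 sulfur=2 tin=1
After 7 (gather 8 tin): mortar=6 rope=2 sulfur=2 tin=9
After 8 (craft rope): mortar=6 rope=3 sulfur=2 tin=6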